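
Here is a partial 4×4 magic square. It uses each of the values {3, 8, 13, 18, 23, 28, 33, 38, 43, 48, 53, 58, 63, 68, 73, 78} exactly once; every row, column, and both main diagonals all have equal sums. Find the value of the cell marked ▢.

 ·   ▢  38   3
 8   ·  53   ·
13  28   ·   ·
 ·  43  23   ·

58

The 16 entries sum to 648, so each line sums to 648/4 = 162.
From column 3, 162 − (38 + 53 + 23) gives (3,3) = 48.
Anti-diagonal must total 162; the given cells sum to 84, so (4,1) = 78.
Row 3: 13 + 28 + 48 + ? = 162, so (3,4) = 73.
Using row 4: 78 + 43 + 23 + ? → (4,4) = 162 − 144 = 18.
Column 1 needs 162; the known cells sum to 99, so (1,1) = 63.
From column 4, 162 − (3 + 73 + 18) gives (2,4) = 68.
From main diagonal, 162 − (63 + 48 + 18) gives (2,2) = 33.
Row 1: 63 + 38 + 3 + ? = 162, so (1,2) = 58.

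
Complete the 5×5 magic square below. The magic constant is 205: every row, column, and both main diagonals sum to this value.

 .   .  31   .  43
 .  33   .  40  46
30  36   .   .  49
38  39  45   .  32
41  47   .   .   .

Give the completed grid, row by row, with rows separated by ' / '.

44 50 31 37 43 / 52 33 34 40 46 / 30 36 42 48 49 / 38 39 45 51 32 / 41 47 53 29 35

Row 4: 38 + 39 + 45 + 32 + ? = 205, so (4,4) = 51.
Column 2 must total 205; the given cells sum to 155, so (1,2) = 50.
Column 5 needs 205; the known cells sum to 170, so (5,5) = 35.
From anti-diagonal, 205 − (43 + 40 + 39 + 41) gives (3,3) = 42.
From row 3, 205 − (30 + 36 + 42 + 49) gives (3,4) = 48.
Main diagonal needs 205; the known cells sum to 161, so (1,1) = 44.
The remaining cell in row 1 is (1,4) = 205 − 168 = 37.
Using column 1: 44 + 30 + 38 + 41 + ? → (2,1) = 205 − 153 = 52.
Using column 4: 37 + 40 + 48 + 51 + ? → (5,4) = 205 − 176 = 29.
Using row 2: 52 + 33 + 40 + 46 + ? → (2,3) = 205 − 171 = 34.
The remaining cell in row 5 is (5,3) = 205 − 152 = 53.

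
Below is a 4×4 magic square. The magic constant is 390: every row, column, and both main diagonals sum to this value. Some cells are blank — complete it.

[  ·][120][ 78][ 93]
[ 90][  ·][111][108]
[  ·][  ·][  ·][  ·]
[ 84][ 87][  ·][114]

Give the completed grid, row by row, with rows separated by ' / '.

Row 1: 120 + 78 + 93 + ? = 390, so (1,1) = 99.
From row 2, 390 − (90 + 111 + 108) gives (2,2) = 81.
Row 4 needs 390; the known cells sum to 285, so (4,3) = 105.
The remaining cell in column 1 is (3,1) = 390 − 273 = 117.
The remaining cell in column 2 is (3,2) = 390 − 288 = 102.
From column 3, 390 − (78 + 111 + 105) gives (3,3) = 96.
Column 4 needs 390; the known cells sum to 315, so (3,4) = 75.

99 120 78 93 / 90 81 111 108 / 117 102 96 75 / 84 87 105 114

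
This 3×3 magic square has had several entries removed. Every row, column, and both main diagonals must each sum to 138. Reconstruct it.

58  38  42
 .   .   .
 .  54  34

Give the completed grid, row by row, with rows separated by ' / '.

Using row 3: 54 + 34 + ? → (3,1) = 138 − 88 = 50.
Column 1: 58 + 50 + ? = 138, so (2,1) = 30.
The remaining cell in column 2 is (2,2) = 138 − 92 = 46.
Using column 3: 42 + 34 + ? → (2,3) = 138 − 76 = 62.

58 38 42 / 30 46 62 / 50 54 34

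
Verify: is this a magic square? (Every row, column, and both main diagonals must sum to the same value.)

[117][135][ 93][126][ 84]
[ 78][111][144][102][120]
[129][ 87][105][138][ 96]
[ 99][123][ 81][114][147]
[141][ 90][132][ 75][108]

No — row 3 sums to 555 but column 1 sums to 564.

Row 1: 117 + 135 + 93 + 126 + 84 = 555.
Row 2: 78 + 111 + 144 + 102 + 120 = 555.
Row 3: 129 + 87 + 105 + 138 + 96 = 555.
Row 4: 99 + 123 + 81 + 114 + 147 = 564.
Row 5: 141 + 90 + 132 + 75 + 108 = 546.
Column 1: 117 + 78 + 129 + 99 + 141 = 564.
Column 2: 135 + 111 + 87 + 123 + 90 = 546.
Column 3: 93 + 144 + 105 + 81 + 132 = 555.
Column 4: 126 + 102 + 138 + 114 + 75 = 555.
Column 5: 84 + 120 + 96 + 147 + 108 = 555.
Main diagonal: 117 + 111 + 105 + 114 + 108 = 555.
Anti-diagonal: 84 + 102 + 105 + 123 + 141 = 555.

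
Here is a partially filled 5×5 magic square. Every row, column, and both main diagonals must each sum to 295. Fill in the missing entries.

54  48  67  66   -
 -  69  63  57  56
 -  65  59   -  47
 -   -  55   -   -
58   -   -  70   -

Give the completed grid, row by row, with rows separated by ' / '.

54 48 67 66 60 / 50 69 63 57 56 / 71 65 59 53 47 / 62 61 55 49 68 / 58 52 51 70 64

Row 1 must total 295; the given cells sum to 235, so (1,5) = 60.
Row 2 must total 295; the given cells sum to 245, so (2,1) = 50.
From column 3, 295 − (67 + 63 + 59 + 55) gives (5,3) = 51.
Anti-diagonal: 60 + 57 + 59 + 58 + ? = 295, so (4,2) = 61.
From column 2, 295 − (48 + 69 + 65 + 61) gives (5,2) = 52.
The remaining cell in row 5 is (5,5) = 295 − 231 = 64.
The remaining cell in column 5 is (4,5) = 295 − 227 = 68.
Main diagonal needs 295; the known cells sum to 246, so (4,4) = 49.
Row 4: 61 + 55 + 49 + 68 + ? = 295, so (4,1) = 62.
Column 1 needs 295; the known cells sum to 224, so (3,1) = 71.
Using column 4: 66 + 57 + 49 + 70 + ? → (3,4) = 295 − 242 = 53.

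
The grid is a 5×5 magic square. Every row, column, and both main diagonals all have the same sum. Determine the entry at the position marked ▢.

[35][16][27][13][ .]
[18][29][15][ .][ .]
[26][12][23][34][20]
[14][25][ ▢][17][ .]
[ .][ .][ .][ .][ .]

Row 3 is complete and sums to 115; that is the magic constant.
From row 1, 115 − (35 + 16 + 27 + 13) gives (1,5) = 24.
From column 1, 115 − (35 + 18 + 26 + 14) gives (5,1) = 22.
Column 2: 16 + 29 + 12 + 25 + ? = 115, so (5,2) = 33.
Main diagonal needs 115; the known cells sum to 104, so (5,5) = 11.
From anti-diagonal, 115 − (24 + 23 + 25 + 22) gives (2,4) = 21.
The remaining cell in row 2 is (2,5) = 115 − 83 = 32.
Column 4 must total 115; the given cells sum to 85, so (5,4) = 30.
The remaining cell in column 5 is (4,5) = 115 − 87 = 28.
Row 4 must total 115; the given cells sum to 84, so (4,3) = 31.

31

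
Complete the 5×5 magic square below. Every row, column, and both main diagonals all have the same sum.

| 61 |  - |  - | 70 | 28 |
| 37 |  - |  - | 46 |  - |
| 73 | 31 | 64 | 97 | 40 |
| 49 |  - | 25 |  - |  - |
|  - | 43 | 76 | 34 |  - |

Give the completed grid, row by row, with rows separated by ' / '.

Row 3 is already complete: 73 + 31 + 64 + 97 + 40 = 305, so that is the magic constant.
The remaining cell in column 1 is (5,1) = 305 − 220 = 85.
Column 4 needs 305; the known cells sum to 247, so (4,4) = 58.
The remaining cell in anti-diagonal is (4,2) = 305 − 223 = 82.
The remaining cell in row 4 is (4,5) = 305 − 214 = 91.
The remaining cell in row 5 is (5,5) = 305 − 238 = 67.
The remaining cell in column 5 is (2,5) = 305 − 226 = 79.
Main diagonal needs 305; the known cells sum to 250, so (2,2) = 55.
Row 2: 37 + 55 + 46 + 79 + ? = 305, so (2,3) = 88.
Column 2 must total 305; the given cells sum to 211, so (1,2) = 94.
From column 3, 305 − (88 + 64 + 25 + 76) gives (1,3) = 52.

61 94 52 70 28 / 37 55 88 46 79 / 73 31 64 97 40 / 49 82 25 58 91 / 85 43 76 34 67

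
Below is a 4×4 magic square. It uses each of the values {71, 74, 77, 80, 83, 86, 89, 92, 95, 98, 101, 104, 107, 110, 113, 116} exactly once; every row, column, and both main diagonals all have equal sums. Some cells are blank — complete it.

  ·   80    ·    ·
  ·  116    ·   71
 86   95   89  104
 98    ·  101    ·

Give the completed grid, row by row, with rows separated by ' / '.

The 16 entries sum to 1496, so each line sums to 1496/4 = 374.
The remaining cell in column 2 is (4,2) = 374 − 291 = 83.
From row 4, 374 − (98 + 83 + 101) gives (4,4) = 92.
Column 4: 71 + 104 + 92 + ? = 374, so (1,4) = 107.
The remaining cell in main diagonal is (1,1) = 374 − 297 = 77.
Anti-diagonal must total 374; the given cells sum to 300, so (2,3) = 74.
Row 1: 77 + 80 + 107 + ? = 374, so (1,3) = 110.
Row 2 needs 374; the known cells sum to 261, so (2,1) = 113.

77 80 110 107 / 113 116 74 71 / 86 95 89 104 / 98 83 101 92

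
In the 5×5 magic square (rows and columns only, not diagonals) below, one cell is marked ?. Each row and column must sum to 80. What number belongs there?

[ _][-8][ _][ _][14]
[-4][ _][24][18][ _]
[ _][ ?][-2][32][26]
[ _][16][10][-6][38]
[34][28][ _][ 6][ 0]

The remaining cell in row 4 is (4,1) = 80 − 58 = 22.
Row 5 must total 80; the given cells sum to 68, so (5,3) = 12.
Using column 3: 24 + (-2) + 10 + 12 + ? → (1,3) = 80 − 44 = 36.
Column 4: 18 + 32 + (-6) + 6 + ? = 80, so (1,4) = 30.
Column 5 needs 80; the known cells sum to 78, so (2,5) = 2.
The remaining cell in row 1 is (1,1) = 80 − 72 = 8.
Row 2: -4 + 24 + 18 + 2 + ? = 80, so (2,2) = 40.
Column 1 needs 80; the known cells sum to 60, so (3,1) = 20.
The remaining cell in column 2 is (3,2) = 80 − 76 = 4.

4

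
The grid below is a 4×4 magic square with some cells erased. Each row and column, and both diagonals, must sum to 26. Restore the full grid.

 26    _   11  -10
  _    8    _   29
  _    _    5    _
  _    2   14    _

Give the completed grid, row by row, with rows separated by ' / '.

Row 1 must total 26; the given cells sum to 27, so (1,2) = -1.
Using column 2: -1 + 8 + 2 + ? → (3,2) = 26 − 9 = 17.
From column 3, 26 − (11 + 5 + 14) gives (2,3) = -4.
Using main diagonal: 26 + 8 + 5 + ? → (4,4) = 26 − 39 = -13.
Anti-diagonal: -10 + (-4) + 17 + ? = 26, so (4,1) = 23.
The remaining cell in row 2 is (2,1) = 26 − 33 = -7.
Column 1: 26 + (-7) + 23 + ? = 26, so (3,1) = -16.
From column 4, 26 − (-10 + 29 + (-13)) gives (3,4) = 20.

26 -1 11 -10 / -7 8 -4 29 / -16 17 5 20 / 23 2 14 -13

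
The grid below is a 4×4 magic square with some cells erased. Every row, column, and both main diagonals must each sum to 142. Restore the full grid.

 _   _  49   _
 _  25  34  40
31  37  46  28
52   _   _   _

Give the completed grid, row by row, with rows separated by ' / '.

16 58 49 19 / 43 25 34 40 / 31 37 46 28 / 52 22 13 55

Using row 2: 25 + 34 + 40 + ? → (2,1) = 142 − 99 = 43.
Column 1 needs 142; the known cells sum to 126, so (1,1) = 16.
Column 3: 49 + 34 + 46 + ? = 142, so (4,3) = 13.
The remaining cell in main diagonal is (4,4) = 142 − 87 = 55.
Anti-diagonal needs 142; the known cells sum to 123, so (1,4) = 19.
Row 1 needs 142; the known cells sum to 84, so (1,2) = 58.
The remaining cell in row 4 is (4,2) = 142 − 120 = 22.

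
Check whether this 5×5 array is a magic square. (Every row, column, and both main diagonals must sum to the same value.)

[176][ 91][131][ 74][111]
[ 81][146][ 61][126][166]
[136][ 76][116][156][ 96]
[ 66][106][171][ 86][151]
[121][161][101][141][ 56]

Row 1: 176 + 91 + 131 + 74 + 111 = 583.
Row 2: 81 + 146 + 61 + 126 + 166 = 580.
Row 3: 136 + 76 + 116 + 156 + 96 = 580.
Row 4: 66 + 106 + 171 + 86 + 151 = 580.
Row 5: 121 + 161 + 101 + 141 + 56 = 580.
Column 1: 176 + 81 + 136 + 66 + 121 = 580.
Column 2: 91 + 146 + 76 + 106 + 161 = 580.
Column 3: 131 + 61 + 116 + 171 + 101 = 580.
Column 4: 74 + 126 + 156 + 86 + 141 = 583.
Column 5: 111 + 166 + 96 + 151 + 56 = 580.
Main diagonal: 176 + 146 + 116 + 86 + 56 = 580.
Anti-diagonal: 111 + 126 + 116 + 106 + 121 = 580.

No — row 1 sums to 583 but column 3 sums to 580.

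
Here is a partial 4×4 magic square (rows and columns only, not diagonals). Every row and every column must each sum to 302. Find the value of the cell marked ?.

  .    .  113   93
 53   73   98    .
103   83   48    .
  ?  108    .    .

Using row 2: 53 + 73 + 98 + ? → (2,4) = 302 − 224 = 78.
Row 3: 103 + 83 + 48 + ? = 302, so (3,4) = 68.
Column 2 must total 302; the given cells sum to 264, so (1,2) = 38.
Using column 3: 113 + 98 + 48 + ? → (4,3) = 302 − 259 = 43.
Column 4 must total 302; the given cells sum to 239, so (4,4) = 63.
Row 1 needs 302; the known cells sum to 244, so (1,1) = 58.
From row 4, 302 − (108 + 43 + 63) gives (4,1) = 88.

88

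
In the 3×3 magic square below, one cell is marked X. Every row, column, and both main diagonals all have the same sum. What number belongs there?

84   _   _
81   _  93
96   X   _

Column 1 is complete and sums to 261; that is the magic constant.
Using row 2: 81 + 93 + ? → (2,2) = 261 − 174 = 87.
The remaining cell in main diagonal is (3,3) = 261 − 171 = 90.
Using anti-diagonal: 87 + 96 + ? → (1,3) = 261 − 183 = 78.
Row 1 needs 261; the known cells sum to 162, so (1,2) = 99.
From row 3, 261 − (96 + 90) gives (3,2) = 75.

75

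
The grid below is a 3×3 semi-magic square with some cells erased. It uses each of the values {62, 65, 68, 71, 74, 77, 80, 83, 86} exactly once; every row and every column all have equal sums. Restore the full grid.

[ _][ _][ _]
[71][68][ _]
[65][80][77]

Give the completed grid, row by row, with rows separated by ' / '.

86 74 62 / 71 68 83 / 65 80 77

The 9 entries sum to 666, so each line sums to 666/3 = 222.
From row 2, 222 − (71 + 68) gives (2,3) = 83.
Using column 1: 71 + 65 + ? → (1,1) = 222 − 136 = 86.
The remaining cell in column 2 is (1,2) = 222 − 148 = 74.
The remaining cell in column 3 is (1,3) = 222 − 160 = 62.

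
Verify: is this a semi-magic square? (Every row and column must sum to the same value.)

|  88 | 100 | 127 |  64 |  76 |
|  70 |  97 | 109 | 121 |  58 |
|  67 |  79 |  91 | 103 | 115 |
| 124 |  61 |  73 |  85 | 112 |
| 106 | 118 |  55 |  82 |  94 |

Yes

Row 1: 88 + 100 + 127 + 64 + 76 = 455.
Row 2: 70 + 97 + 109 + 121 + 58 = 455.
Row 3: 67 + 79 + 91 + 103 + 115 = 455.
Row 4: 124 + 61 + 73 + 85 + 112 = 455.
Row 5: 106 + 118 + 55 + 82 + 94 = 455.
Column 1: 88 + 70 + 67 + 124 + 106 = 455.
Column 2: 100 + 97 + 79 + 61 + 118 = 455.
Column 3: 127 + 109 + 91 + 73 + 55 = 455.
Column 4: 64 + 121 + 103 + 85 + 82 = 455.
Column 5: 76 + 58 + 115 + 112 + 94 = 455.
All lines sum to 455.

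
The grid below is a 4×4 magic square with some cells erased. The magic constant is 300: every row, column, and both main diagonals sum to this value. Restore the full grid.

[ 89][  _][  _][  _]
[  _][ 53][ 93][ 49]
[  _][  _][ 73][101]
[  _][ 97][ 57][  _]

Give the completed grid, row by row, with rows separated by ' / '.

The remaining cell in row 2 is (2,1) = 300 − 195 = 105.
Using column 3: 93 + 73 + 57 + ? → (1,3) = 300 − 223 = 77.
Main diagonal must total 300; the given cells sum to 215, so (4,4) = 85.
Row 4 must total 300; the given cells sum to 239, so (4,1) = 61.
From column 1, 300 − (89 + 105 + 61) gives (3,1) = 45.
Column 4 must total 300; the given cells sum to 235, so (1,4) = 65.
Anti-diagonal: 65 + 93 + 61 + ? = 300, so (3,2) = 81.
Row 1 needs 300; the known cells sum to 231, so (1,2) = 69.

89 69 77 65 / 105 53 93 49 / 45 81 73 101 / 61 97 57 85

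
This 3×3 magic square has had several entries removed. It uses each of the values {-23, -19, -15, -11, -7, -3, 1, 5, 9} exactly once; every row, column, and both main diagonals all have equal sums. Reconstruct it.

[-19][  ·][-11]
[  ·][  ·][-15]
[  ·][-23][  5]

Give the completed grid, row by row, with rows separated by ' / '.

-19 9 -11 / 1 -7 -15 / -3 -23 5

The 9 entries sum to -63, so each line sums to -63/3 = -21.
The remaining cell in row 1 is (1,2) = -21 − (-30) = 9.
Using row 3: -23 + 5 + ? → (3,1) = -21 − (-18) = -3.
Column 1: -19 + (-3) + ? = -21, so (2,1) = 1.
The remaining cell in column 2 is (2,2) = -21 − (-14) = -7.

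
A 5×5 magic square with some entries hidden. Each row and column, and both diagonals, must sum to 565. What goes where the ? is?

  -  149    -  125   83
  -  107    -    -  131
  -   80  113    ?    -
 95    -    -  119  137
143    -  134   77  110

146

From row 5, 565 − (143 + 134 + 77 + 110) gives (5,2) = 101.
Column 2 needs 565; the known cells sum to 437, so (4,2) = 128.
Column 5 must total 565; the given cells sum to 461, so (3,5) = 104.
Main diagonal: 107 + 113 + 119 + 110 + ? = 565, so (1,1) = 116.
From anti-diagonal, 565 − (83 + 113 + 128 + 143) gives (2,4) = 98.
From row 1, 565 − (116 + 149 + 125 + 83) gives (1,3) = 92.
Using row 4: 95 + 128 + 119 + 137 + ? → (4,3) = 565 − 479 = 86.
Column 3 must total 565; the given cells sum to 425, so (2,3) = 140.
Column 4: 125 + 98 + 119 + 77 + ? = 565, so (3,4) = 146.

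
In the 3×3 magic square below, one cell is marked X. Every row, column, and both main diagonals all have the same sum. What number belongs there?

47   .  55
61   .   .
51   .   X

59

Column 1 is complete and sums to 159; that is the magic constant.
Row 1 must total 159; the given cells sum to 102, so (1,2) = 57.
The remaining cell in anti-diagonal is (2,2) = 159 − 106 = 53.
Using row 2: 61 + 53 + ? → (2,3) = 159 − 114 = 45.
Column 2 must total 159; the given cells sum to 110, so (3,2) = 49.
From column 3, 159 − (55 + 45) gives (3,3) = 59.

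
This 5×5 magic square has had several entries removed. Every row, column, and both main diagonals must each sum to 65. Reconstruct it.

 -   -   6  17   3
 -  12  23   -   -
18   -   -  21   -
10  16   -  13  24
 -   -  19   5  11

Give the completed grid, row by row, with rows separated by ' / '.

The remaining cell in row 4 is (4,3) = 65 − 63 = 2.
Column 3: 6 + 23 + 2 + 19 + ? = 65, so (3,3) = 15.
From column 4, 65 − (17 + 21 + 13 + 5) gives (2,4) = 9.
From main diagonal, 65 − (12 + 15 + 13 + 11) gives (1,1) = 14.
Using anti-diagonal: 3 + 9 + 15 + 16 + ? → (5,1) = 65 − 43 = 22.
Row 1 needs 65; the known cells sum to 40, so (1,2) = 25.
From row 5, 65 − (22 + 19 + 5 + 11) gives (5,2) = 8.
Using column 1: 14 + 18 + 10 + 22 + ? → (2,1) = 65 − 64 = 1.
From column 2, 65 − (25 + 12 + 16 + 8) gives (3,2) = 4.
The remaining cell in row 2 is (2,5) = 65 − 45 = 20.
Row 3: 18 + 4 + 15 + 21 + ? = 65, so (3,5) = 7.

14 25 6 17 3 / 1 12 23 9 20 / 18 4 15 21 7 / 10 16 2 13 24 / 22 8 19 5 11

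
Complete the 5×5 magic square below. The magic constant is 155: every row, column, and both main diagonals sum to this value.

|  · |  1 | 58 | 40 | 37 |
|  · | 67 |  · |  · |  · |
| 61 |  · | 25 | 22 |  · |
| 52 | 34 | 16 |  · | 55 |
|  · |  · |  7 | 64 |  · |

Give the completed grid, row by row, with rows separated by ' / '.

Row 1: 1 + 58 + 40 + 37 + ? = 155, so (1,1) = 19.
Row 4: 52 + 34 + 16 + 55 + ? = 155, so (4,4) = -2.
Column 3 needs 155; the known cells sum to 106, so (2,3) = 49.
Column 4 must total 155; the given cells sum to 124, so (2,4) = 31.
Using main diagonal: 19 + 67 + 25 + (-2) + ? → (5,5) = 155 − 109 = 46.
From anti-diagonal, 155 − (37 + 31 + 25 + 34) gives (5,1) = 28.
Row 5 needs 155; the known cells sum to 145, so (5,2) = 10.
Using column 1: 19 + 61 + 52 + 28 + ? → (2,1) = 155 − 160 = -5.
Column 2 must total 155; the given cells sum to 112, so (3,2) = 43.
From row 2, 155 − (-5 + 67 + 49 + 31) gives (2,5) = 13.
Using row 3: 61 + 43 + 25 + 22 + ? → (3,5) = 155 − 151 = 4.

19 1 58 40 37 / -5 67 49 31 13 / 61 43 25 22 4 / 52 34 16 -2 55 / 28 10 7 64 46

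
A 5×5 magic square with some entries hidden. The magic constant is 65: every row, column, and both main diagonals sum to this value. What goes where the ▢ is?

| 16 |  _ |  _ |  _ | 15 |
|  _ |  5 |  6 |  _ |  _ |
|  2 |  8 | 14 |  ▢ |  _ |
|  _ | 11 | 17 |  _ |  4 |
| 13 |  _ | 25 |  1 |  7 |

20

Row 5 must total 65; the given cells sum to 46, so (5,2) = 19.
The remaining cell in column 2 is (1,2) = 65 − 43 = 22.
Using column 3: 6 + 14 + 17 + 25 + ? → (1,3) = 65 − 62 = 3.
From main diagonal, 65 − (16 + 5 + 14 + 7) gives (4,4) = 23.
Anti-diagonal needs 65; the known cells sum to 53, so (2,4) = 12.
Row 1: 16 + 22 + 3 + 15 + ? = 65, so (1,4) = 9.
Row 4 needs 65; the known cells sum to 55, so (4,1) = 10.
Using column 1: 16 + 2 + 10 + 13 + ? → (2,1) = 65 − 41 = 24.
The remaining cell in column 4 is (3,4) = 65 − 45 = 20.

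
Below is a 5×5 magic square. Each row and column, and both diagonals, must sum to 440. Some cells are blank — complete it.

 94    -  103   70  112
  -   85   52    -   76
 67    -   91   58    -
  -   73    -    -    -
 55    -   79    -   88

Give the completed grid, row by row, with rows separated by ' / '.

Using row 1: 94 + 103 + 70 + 112 + ? → (1,2) = 440 − 379 = 61.
From column 3, 440 − (103 + 52 + 91 + 79) gives (4,3) = 115.
Main diagonal: 94 + 85 + 91 + 88 + ? = 440, so (4,4) = 82.
Anti-diagonal needs 440; the known cells sum to 331, so (2,4) = 109.
Row 2: 85 + 52 + 109 + 76 + ? = 440, so (2,1) = 118.
Column 1 needs 440; the known cells sum to 334, so (4,1) = 106.
From column 4, 440 − (70 + 109 + 58 + 82) gives (5,4) = 121.
Row 4 must total 440; the given cells sum to 376, so (4,5) = 64.
Row 5 needs 440; the known cells sum to 343, so (5,2) = 97.
Column 2 needs 440; the known cells sum to 316, so (3,2) = 124.
Column 5 must total 440; the given cells sum to 340, so (3,5) = 100.

94 61 103 70 112 / 118 85 52 109 76 / 67 124 91 58 100 / 106 73 115 82 64 / 55 97 79 121 88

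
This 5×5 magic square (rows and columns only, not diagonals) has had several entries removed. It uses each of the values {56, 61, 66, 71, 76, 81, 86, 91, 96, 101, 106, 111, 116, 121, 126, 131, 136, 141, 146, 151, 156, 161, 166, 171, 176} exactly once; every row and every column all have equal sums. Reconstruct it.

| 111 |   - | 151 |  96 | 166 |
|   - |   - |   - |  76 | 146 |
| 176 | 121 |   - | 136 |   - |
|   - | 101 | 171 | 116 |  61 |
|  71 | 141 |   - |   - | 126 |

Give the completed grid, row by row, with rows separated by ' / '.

The 25 entries sum to 2900, so each line sums to 2900/5 = 580.
Row 1 needs 580; the known cells sum to 524, so (1,2) = 56.
Row 4: 101 + 171 + 116 + 61 + ? = 580, so (4,1) = 131.
The remaining cell in column 1 is (2,1) = 580 − 489 = 91.
Column 2: 56 + 121 + 101 + 141 + ? = 580, so (2,2) = 161.
Column 4 needs 580; the known cells sum to 424, so (5,4) = 156.
Column 5 must total 580; the given cells sum to 499, so (3,5) = 81.
From row 2, 580 − (91 + 161 + 76 + 146) gives (2,3) = 106.
The remaining cell in row 3 is (3,3) = 580 − 514 = 66.
From row 5, 580 − (71 + 141 + 156 + 126) gives (5,3) = 86.

111 56 151 96 166 / 91 161 106 76 146 / 176 121 66 136 81 / 131 101 171 116 61 / 71 141 86 156 126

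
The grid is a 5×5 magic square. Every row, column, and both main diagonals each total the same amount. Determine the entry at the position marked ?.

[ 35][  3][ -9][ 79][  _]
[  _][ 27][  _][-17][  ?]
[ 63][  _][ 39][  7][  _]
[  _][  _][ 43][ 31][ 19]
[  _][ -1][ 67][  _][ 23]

Main diagonal is complete and sums to 155; that is the magic constant.
Row 1: 35 + 3 + (-9) + 79 + ? = 155, so (1,5) = 47.
From column 3, 155 − (-9 + 39 + 43 + 67) gives (2,3) = 15.
Column 4: 79 + (-17) + 7 + 31 + ? = 155, so (5,4) = 55.
Row 5: -1 + 67 + 55 + 23 + ? = 155, so (5,1) = 11.
From anti-diagonal, 155 − (47 + (-17) + 39 + 11) gives (4,2) = 75.
Row 4 must total 155; the given cells sum to 168, so (4,1) = -13.
Column 1 needs 155; the known cells sum to 96, so (2,1) = 59.
From column 2, 155 − (3 + 27 + 75 + (-1)) gives (3,2) = 51.
Using row 2: 59 + 27 + 15 + (-17) + ? → (2,5) = 155 − 84 = 71.

71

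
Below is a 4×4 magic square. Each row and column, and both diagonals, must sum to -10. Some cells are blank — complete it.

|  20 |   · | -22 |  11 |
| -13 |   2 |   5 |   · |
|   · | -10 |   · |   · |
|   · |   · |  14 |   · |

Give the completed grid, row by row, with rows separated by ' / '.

20 -19 -22 11 / -13 2 5 -4 / -1 -10 -7 8 / -16 17 14 -25

The remaining cell in row 1 is (1,2) = -10 − 9 = -19.
From row 2, -10 − (-13 + 2 + 5) gives (2,4) = -4.
Column 2: -19 + 2 + (-10) + ? = -10, so (4,2) = 17.
From column 3, -10 − (-22 + 5 + 14) gives (3,3) = -7.
From main diagonal, -10 − (20 + 2 + (-7)) gives (4,4) = -25.
Anti-diagonal must total -10; the given cells sum to 6, so (4,1) = -16.
Column 1 must total -10; the given cells sum to -9, so (3,1) = -1.
Column 4 must total -10; the given cells sum to -18, so (3,4) = 8.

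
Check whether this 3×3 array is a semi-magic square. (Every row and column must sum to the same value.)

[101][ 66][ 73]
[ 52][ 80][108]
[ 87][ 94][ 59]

Row 1: 101 + 66 + 73 = 240.
Row 2: 52 + 80 + 108 = 240.
Row 3: 87 + 94 + 59 = 240.
Column 1: 101 + 52 + 87 = 240.
Column 2: 66 + 80 + 94 = 240.
Column 3: 73 + 108 + 59 = 240.
All lines sum to 240.

Yes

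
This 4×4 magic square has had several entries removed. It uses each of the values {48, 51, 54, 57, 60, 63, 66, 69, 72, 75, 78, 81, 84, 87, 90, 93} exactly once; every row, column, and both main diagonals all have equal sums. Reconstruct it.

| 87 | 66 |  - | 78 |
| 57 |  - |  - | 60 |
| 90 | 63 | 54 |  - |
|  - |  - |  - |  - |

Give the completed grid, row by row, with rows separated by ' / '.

The 16 entries sum to 1128, so each line sums to 1128/4 = 282.
Row 1 needs 282; the known cells sum to 231, so (1,3) = 51.
From row 3, 282 − (90 + 63 + 54) gives (3,4) = 75.
Column 1 needs 282; the known cells sum to 234, so (4,1) = 48.
Column 4 needs 282; the known cells sum to 213, so (4,4) = 69.
Main diagonal needs 282; the known cells sum to 210, so (2,2) = 72.
From anti-diagonal, 282 − (78 + 63 + 48) gives (2,3) = 93.
Column 2 needs 282; the known cells sum to 201, so (4,2) = 81.
Column 3 needs 282; the known cells sum to 198, so (4,3) = 84.

87 66 51 78 / 57 72 93 60 / 90 63 54 75 / 48 81 84 69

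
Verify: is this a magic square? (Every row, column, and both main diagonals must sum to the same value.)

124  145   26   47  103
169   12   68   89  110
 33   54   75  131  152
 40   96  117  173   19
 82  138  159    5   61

No — column 4 sums to 445 but row 2 sums to 448.

Row 1: 124 + 145 + 26 + 47 + 103 = 445.
Row 2: 169 + 12 + 68 + 89 + 110 = 448.
Row 3: 33 + 54 + 75 + 131 + 152 = 445.
Row 4: 40 + 96 + 117 + 173 + 19 = 445.
Row 5: 82 + 138 + 159 + 5 + 61 = 445.
Column 1: 124 + 169 + 33 + 40 + 82 = 448.
Column 2: 145 + 12 + 54 + 96 + 138 = 445.
Column 3: 26 + 68 + 75 + 117 + 159 = 445.
Column 4: 47 + 89 + 131 + 173 + 5 = 445.
Column 5: 103 + 110 + 152 + 19 + 61 = 445.
Main diagonal: 124 + 12 + 75 + 173 + 61 = 445.
Anti-diagonal: 103 + 89 + 75 + 96 + 82 = 445.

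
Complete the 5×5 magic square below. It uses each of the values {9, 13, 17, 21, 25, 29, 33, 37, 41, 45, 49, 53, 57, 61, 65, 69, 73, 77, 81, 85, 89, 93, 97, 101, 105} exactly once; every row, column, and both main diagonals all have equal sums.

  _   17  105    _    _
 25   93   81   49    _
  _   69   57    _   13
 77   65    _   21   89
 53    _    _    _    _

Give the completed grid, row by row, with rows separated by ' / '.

The 25 entries sum to 1425, so each line sums to 1425/5 = 285.
From row 2, 285 − (25 + 93 + 81 + 49) gives (2,5) = 37.
Row 4 needs 285; the known cells sum to 252, so (4,3) = 33.
Column 2 needs 285; the known cells sum to 244, so (5,2) = 41.
Using column 3: 105 + 81 + 57 + 33 + ? → (5,3) = 285 − 276 = 9.
Anti-diagonal: 49 + 57 + 65 + 53 + ? = 285, so (1,5) = 61.
Column 5 needs 285; the known cells sum to 200, so (5,5) = 85.
The remaining cell in main diagonal is (1,1) = 285 − 256 = 29.
The remaining cell in row 1 is (1,4) = 285 − 212 = 73.
Row 5: 53 + 41 + 9 + 85 + ? = 285, so (5,4) = 97.
The remaining cell in column 1 is (3,1) = 285 − 184 = 101.
Column 4 must total 285; the given cells sum to 240, so (3,4) = 45.

29 17 105 73 61 / 25 93 81 49 37 / 101 69 57 45 13 / 77 65 33 21 89 / 53 41 9 97 85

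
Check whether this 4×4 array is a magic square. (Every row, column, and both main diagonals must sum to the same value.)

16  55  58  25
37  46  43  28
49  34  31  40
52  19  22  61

Row 1: 16 + 55 + 58 + 25 = 154.
Row 2: 37 + 46 + 43 + 28 = 154.
Row 3: 49 + 34 + 31 + 40 = 154.
Row 4: 52 + 19 + 22 + 61 = 154.
Column 1: 16 + 37 + 49 + 52 = 154.
Column 2: 55 + 46 + 34 + 19 = 154.
Column 3: 58 + 43 + 31 + 22 = 154.
Column 4: 25 + 28 + 40 + 61 = 154.
Main diagonal: 16 + 46 + 31 + 61 = 154.
Anti-diagonal: 25 + 43 + 34 + 52 = 154.
All lines sum to 154.

Yes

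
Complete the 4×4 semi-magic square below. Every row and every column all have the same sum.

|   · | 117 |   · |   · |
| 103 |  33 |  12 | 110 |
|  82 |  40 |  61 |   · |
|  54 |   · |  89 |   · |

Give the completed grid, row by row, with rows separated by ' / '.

19 117 96 26 / 103 33 12 110 / 82 40 61 75 / 54 68 89 47

Row 2 is already complete: 103 + 33 + 12 + 110 = 258, so that is the magic constant.
From row 3, 258 − (82 + 40 + 61) gives (3,4) = 75.
The remaining cell in column 1 is (1,1) = 258 − 239 = 19.
Column 2: 117 + 33 + 40 + ? = 258, so (4,2) = 68.
Column 3: 12 + 61 + 89 + ? = 258, so (1,3) = 96.
Using row 1: 19 + 117 + 96 + ? → (1,4) = 258 − 232 = 26.
Using row 4: 54 + 68 + 89 + ? → (4,4) = 258 − 211 = 47.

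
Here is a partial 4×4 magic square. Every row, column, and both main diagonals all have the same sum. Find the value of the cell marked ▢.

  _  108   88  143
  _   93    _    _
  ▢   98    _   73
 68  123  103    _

133

Column 2 is complete and sums to 422; that is the magic constant.
Row 1 must total 422; the given cells sum to 339, so (1,1) = 83.
Row 4 must total 422; the given cells sum to 294, so (4,4) = 128.
From column 4, 422 − (143 + 73 + 128) gives (2,4) = 78.
Main diagonal must total 422; the given cells sum to 304, so (3,3) = 118.
Anti-diagonal: 143 + 98 + 68 + ? = 422, so (2,3) = 113.
Row 2: 93 + 113 + 78 + ? = 422, so (2,1) = 138.
Row 3: 98 + 118 + 73 + ? = 422, so (3,1) = 133.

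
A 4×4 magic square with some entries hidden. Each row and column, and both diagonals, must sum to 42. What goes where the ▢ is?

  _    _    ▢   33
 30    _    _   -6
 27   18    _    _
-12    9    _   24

Using row 4: -12 + 9 + 24 + ? → (4,3) = 42 − 21 = 21.
Using column 1: 30 + 27 + (-12) + ? → (1,1) = 42 − 45 = -3.
Column 4 must total 42; the given cells sum to 51, so (3,4) = -9.
Anti-diagonal: 33 + 18 + (-12) + ? = 42, so (2,3) = 3.
From row 2, 42 − (30 + 3 + (-6)) gives (2,2) = 15.
Row 3 needs 42; the known cells sum to 36, so (3,3) = 6.
Column 2: 15 + 18 + 9 + ? = 42, so (1,2) = 0.
The remaining cell in column 3 is (1,3) = 42 − 30 = 12.

12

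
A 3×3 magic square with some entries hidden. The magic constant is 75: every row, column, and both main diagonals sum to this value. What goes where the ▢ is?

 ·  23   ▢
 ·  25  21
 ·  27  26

The remaining cell in row 2 is (2,1) = 75 − 46 = 29.
From row 3, 75 − (27 + 26) gives (3,1) = 22.
Column 1 must total 75; the given cells sum to 51, so (1,1) = 24.
Column 3: 21 + 26 + ? = 75, so (1,3) = 28.

28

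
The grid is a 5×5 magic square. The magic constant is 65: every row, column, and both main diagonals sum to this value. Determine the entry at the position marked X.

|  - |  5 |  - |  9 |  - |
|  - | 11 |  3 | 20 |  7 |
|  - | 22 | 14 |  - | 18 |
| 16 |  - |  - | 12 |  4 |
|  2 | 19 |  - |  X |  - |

23

Row 2: 11 + 3 + 20 + 7 + ? = 65, so (2,1) = 24.
Using column 2: 5 + 11 + 22 + 19 + ? → (4,2) = 65 − 57 = 8.
The remaining cell in anti-diagonal is (1,5) = 65 − 44 = 21.
From row 4, 65 − (16 + 8 + 12 + 4) gives (4,3) = 25.
Column 5 needs 65; the known cells sum to 50, so (5,5) = 15.
Main diagonal must total 65; the given cells sum to 52, so (1,1) = 13.
From row 1, 65 − (13 + 5 + 9 + 21) gives (1,3) = 17.
The remaining cell in column 1 is (3,1) = 65 − 55 = 10.
Column 3 needs 65; the known cells sum to 59, so (5,3) = 6.
Using row 3: 10 + 22 + 14 + 18 + ? → (3,4) = 65 − 64 = 1.
From row 5, 65 − (2 + 19 + 6 + 15) gives (5,4) = 23.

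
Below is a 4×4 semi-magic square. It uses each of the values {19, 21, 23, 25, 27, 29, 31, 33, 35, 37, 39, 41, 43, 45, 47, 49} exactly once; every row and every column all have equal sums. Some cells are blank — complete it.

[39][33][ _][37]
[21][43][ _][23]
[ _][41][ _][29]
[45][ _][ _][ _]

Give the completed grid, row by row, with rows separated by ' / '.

The 16 entries sum to 544, so each line sums to 544/4 = 136.
Row 1: 39 + 33 + 37 + ? = 136, so (1,3) = 27.
Row 2 needs 136; the known cells sum to 87, so (2,3) = 49.
Column 1: 39 + 21 + 45 + ? = 136, so (3,1) = 31.
Using column 2: 33 + 43 + 41 + ? → (4,2) = 136 − 117 = 19.
The remaining cell in column 4 is (4,4) = 136 − 89 = 47.
The remaining cell in row 3 is (3,3) = 136 − 101 = 35.
The remaining cell in row 4 is (4,3) = 136 − 111 = 25.

39 33 27 37 / 21 43 49 23 / 31 41 35 29 / 45 19 25 47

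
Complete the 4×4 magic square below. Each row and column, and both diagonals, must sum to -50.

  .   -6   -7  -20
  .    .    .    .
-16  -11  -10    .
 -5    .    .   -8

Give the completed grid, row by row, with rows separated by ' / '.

Using row 1: -6 + (-7) + (-20) + ? → (1,1) = -50 − (-33) = -17.
Row 3 needs -50; the known cells sum to -37, so (3,4) = -13.
The remaining cell in column 1 is (2,1) = -50 − (-38) = -12.
From column 4, -50 − (-20 + (-13) + (-8)) gives (2,4) = -9.
Main diagonal needs -50; the known cells sum to -35, so (2,2) = -15.
Anti-diagonal: -20 + (-11) + (-5) + ? = -50, so (2,3) = -14.
Column 2 needs -50; the known cells sum to -32, so (4,2) = -18.
Column 3 must total -50; the given cells sum to -31, so (4,3) = -19.

-17 -6 -7 -20 / -12 -15 -14 -9 / -16 -11 -10 -13 / -5 -18 -19 -8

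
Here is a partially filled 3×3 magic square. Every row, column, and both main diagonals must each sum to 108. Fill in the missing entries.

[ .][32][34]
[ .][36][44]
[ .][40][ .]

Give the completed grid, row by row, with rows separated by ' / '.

42 32 34 / 28 36 44 / 38 40 30

From row 1, 108 − (32 + 34) gives (1,1) = 42.
Using row 2: 36 + 44 + ? → (2,1) = 108 − 80 = 28.
Using column 1: 42 + 28 + ? → (3,1) = 108 − 70 = 38.
Using column 3: 34 + 44 + ? → (3,3) = 108 − 78 = 30.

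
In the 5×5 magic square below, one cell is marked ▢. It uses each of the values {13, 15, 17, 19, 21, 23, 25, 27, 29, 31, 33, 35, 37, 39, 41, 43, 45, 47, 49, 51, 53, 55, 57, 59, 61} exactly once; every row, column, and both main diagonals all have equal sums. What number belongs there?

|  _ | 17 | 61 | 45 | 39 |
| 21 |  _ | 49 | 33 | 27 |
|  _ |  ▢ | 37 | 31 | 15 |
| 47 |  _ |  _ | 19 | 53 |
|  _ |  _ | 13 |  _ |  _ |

The 25 entries sum to 925, so each line sums to 925/5 = 185.
Row 1 must total 185; the given cells sum to 162, so (1,1) = 23.
Row 2 needs 185; the known cells sum to 130, so (2,2) = 55.
Column 3 needs 185; the known cells sum to 160, so (4,3) = 25.
Column 4: 45 + 33 + 31 + 19 + ? = 185, so (5,4) = 57.
Column 5: 39 + 27 + 15 + 53 + ? = 185, so (5,5) = 51.
The remaining cell in row 4 is (4,2) = 185 − 144 = 41.
Using anti-diagonal: 39 + 33 + 37 + 41 + ? → (5,1) = 185 − 150 = 35.
Row 5 needs 185; the known cells sum to 156, so (5,2) = 29.
Using column 1: 23 + 21 + 47 + 35 + ? → (3,1) = 185 − 126 = 59.
Using column 2: 17 + 55 + 41 + 29 + ? → (3,2) = 185 − 142 = 43.

43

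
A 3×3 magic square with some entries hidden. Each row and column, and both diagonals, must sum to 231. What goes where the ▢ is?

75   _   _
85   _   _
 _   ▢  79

81

The remaining cell in column 1 is (3,1) = 231 − 160 = 71.
The remaining cell in main diagonal is (2,2) = 231 − 154 = 77.
Anti-diagonal must total 231; the given cells sum to 148, so (1,3) = 83.
Row 1: 75 + 83 + ? = 231, so (1,2) = 73.
Row 2: 85 + 77 + ? = 231, so (2,3) = 69.
Using row 3: 71 + 79 + ? → (3,2) = 231 − 150 = 81.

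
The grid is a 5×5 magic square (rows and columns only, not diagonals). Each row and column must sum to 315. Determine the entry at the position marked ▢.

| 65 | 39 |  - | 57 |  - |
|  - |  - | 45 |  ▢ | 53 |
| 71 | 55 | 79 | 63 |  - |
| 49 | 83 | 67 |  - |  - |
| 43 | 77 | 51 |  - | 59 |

69

Using row 3: 71 + 55 + 79 + 63 + ? → (3,5) = 315 − 268 = 47.
Row 5 needs 315; the known cells sum to 230, so (5,4) = 85.
From column 1, 315 − (65 + 71 + 49 + 43) gives (2,1) = 87.
Column 2 needs 315; the known cells sum to 254, so (2,2) = 61.
Column 3 needs 315; the known cells sum to 242, so (1,3) = 73.
The remaining cell in row 1 is (1,5) = 315 − 234 = 81.
The remaining cell in row 2 is (2,4) = 315 − 246 = 69.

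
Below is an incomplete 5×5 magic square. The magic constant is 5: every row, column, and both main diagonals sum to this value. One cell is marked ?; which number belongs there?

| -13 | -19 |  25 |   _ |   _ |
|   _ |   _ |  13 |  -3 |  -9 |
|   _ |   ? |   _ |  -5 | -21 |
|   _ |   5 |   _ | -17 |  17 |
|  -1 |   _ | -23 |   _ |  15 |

7

The remaining cell in column 5 is (1,5) = 5 − 2 = 3.
Anti-diagonal must total 5; the given cells sum to 4, so (3,3) = 1.
From row 1, 5 − (-13 + (-19) + 25 + 3) gives (1,4) = 9.
The remaining cell in column 3 is (4,3) = 5 − 16 = -11.
Column 4: 9 + (-3) + (-5) + (-17) + ? = 5, so (5,4) = 21.
The remaining cell in main diagonal is (2,2) = 5 − (-14) = 19.
Row 2 needs 5; the known cells sum to 20, so (2,1) = -15.
Row 4: 5 + (-11) + (-17) + 17 + ? = 5, so (4,1) = 11.
From row 5, 5 − (-1 + (-23) + 21 + 15) gives (5,2) = -7.
Column 1: -13 + (-15) + 11 + (-1) + ? = 5, so (3,1) = 23.
From column 2, 5 − (-19 + 19 + 5 + (-7)) gives (3,2) = 7.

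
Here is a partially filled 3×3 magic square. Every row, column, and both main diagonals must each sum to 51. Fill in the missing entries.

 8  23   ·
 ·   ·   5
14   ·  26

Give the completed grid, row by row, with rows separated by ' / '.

8 23 20 / 29 17 5 / 14 11 26

The remaining cell in row 1 is (1,3) = 51 − 31 = 20.
Row 3 needs 51; the known cells sum to 40, so (3,2) = 11.
Column 1 needs 51; the known cells sum to 22, so (2,1) = 29.
Column 2 must total 51; the given cells sum to 34, so (2,2) = 17.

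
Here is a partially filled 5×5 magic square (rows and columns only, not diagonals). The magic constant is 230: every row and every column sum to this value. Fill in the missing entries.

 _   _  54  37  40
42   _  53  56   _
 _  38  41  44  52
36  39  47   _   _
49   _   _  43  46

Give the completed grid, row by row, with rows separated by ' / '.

48 51 54 37 40 / 42 45 53 56 34 / 55 38 41 44 52 / 36 39 47 50 58 / 49 57 35 43 46

Row 3: 38 + 41 + 44 + 52 + ? = 230, so (3,1) = 55.
Column 1 must total 230; the given cells sum to 182, so (1,1) = 48.
Using column 3: 54 + 53 + 41 + 47 + ? → (5,3) = 230 − 195 = 35.
Column 4 needs 230; the known cells sum to 180, so (4,4) = 50.
Row 1: 48 + 54 + 37 + 40 + ? = 230, so (1,2) = 51.
From row 4, 230 − (36 + 39 + 47 + 50) gives (4,5) = 58.
Row 5: 49 + 35 + 43 + 46 + ? = 230, so (5,2) = 57.
Column 2: 51 + 38 + 39 + 57 + ? = 230, so (2,2) = 45.
Using column 5: 40 + 52 + 58 + 46 + ? → (2,5) = 230 − 196 = 34.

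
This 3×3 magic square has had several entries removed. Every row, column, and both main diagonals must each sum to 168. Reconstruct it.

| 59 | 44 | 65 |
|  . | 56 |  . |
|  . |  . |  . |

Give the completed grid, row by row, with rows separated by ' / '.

59 44 65 / 62 56 50 / 47 68 53

Column 2: 44 + 56 + ? = 168, so (3,2) = 68.
Using main diagonal: 59 + 56 + ? → (3,3) = 168 − 115 = 53.
Anti-diagonal must total 168; the given cells sum to 121, so (3,1) = 47.
Column 1 needs 168; the known cells sum to 106, so (2,1) = 62.
Using column 3: 65 + 53 + ? → (2,3) = 168 − 118 = 50.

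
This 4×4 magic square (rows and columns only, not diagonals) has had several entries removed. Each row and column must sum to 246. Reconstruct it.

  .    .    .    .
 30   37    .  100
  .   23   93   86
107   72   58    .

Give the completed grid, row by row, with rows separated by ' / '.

Using row 2: 30 + 37 + 100 + ? → (2,3) = 246 − 167 = 79.
Row 3: 23 + 93 + 86 + ? = 246, so (3,1) = 44.
Row 4 needs 246; the known cells sum to 237, so (4,4) = 9.
Using column 1: 30 + 44 + 107 + ? → (1,1) = 246 − 181 = 65.
From column 2, 246 − (37 + 23 + 72) gives (1,2) = 114.
Column 3: 79 + 93 + 58 + ? = 246, so (1,3) = 16.
From column 4, 246 − (100 + 86 + 9) gives (1,4) = 51.

65 114 16 51 / 30 37 79 100 / 44 23 93 86 / 107 72 58 9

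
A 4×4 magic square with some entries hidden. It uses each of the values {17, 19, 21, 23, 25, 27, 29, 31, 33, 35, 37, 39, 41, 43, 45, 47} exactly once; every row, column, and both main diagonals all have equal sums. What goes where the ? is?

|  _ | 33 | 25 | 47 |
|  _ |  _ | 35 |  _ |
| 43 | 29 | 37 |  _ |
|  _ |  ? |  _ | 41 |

The 16 entries sum to 512, so each line sums to 512/4 = 128.
Row 1 must total 128; the given cells sum to 105, so (1,1) = 23.
The remaining cell in row 3 is (3,4) = 128 − 109 = 19.
The remaining cell in column 3 is (4,3) = 128 − 97 = 31.
Column 4: 47 + 19 + 41 + ? = 128, so (2,4) = 21.
Main diagonal: 23 + 37 + 41 + ? = 128, so (2,2) = 27.
Anti-diagonal needs 128; the known cells sum to 111, so (4,1) = 17.
The remaining cell in row 2 is (2,1) = 128 − 83 = 45.
Row 4: 17 + 31 + 41 + ? = 128, so (4,2) = 39.

39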